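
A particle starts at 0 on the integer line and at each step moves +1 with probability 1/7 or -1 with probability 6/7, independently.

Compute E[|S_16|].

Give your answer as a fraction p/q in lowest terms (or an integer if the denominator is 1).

Answer: 379821167488720/33232930569601

Derivation:
S_16 takes values m ≡ 0 (mod 2) with |m| ≤ 16; P(S_16=m) = C(16,(16+m)/2) · (1/7)^((16+m)/2) · (6/7)^((16-m)/2).
Distribution: P(S=-16)=2821109907456/33232930569601, P(S=-14)=7522959753216/33232930569601, P(S=-12)=9403699691520/33232930569601, P(S=-10)=1044855521280/4747561509943, P(S=-8)=565963407360/4747561509943, P(S=-6)=226385362944/4747561509943, P(S=-4)=69173305344/4747561509943, P(S=-2)=115288842240/33232930569601, P(S=0)=21616657920/33232930569601, P(S=2)=3202467840/33232930569601, P(S=4)=53374464/4747561509943, P(S=6)=4852224/4747561509943, P(S=8)=336960/4747561509943, P(S=10)=17280/4747561509943, P(S=12)=4320/33232930569601, P(S=14)=96/33232930569601, P(S=16)=1/33232930569601
E[|S_16|] = Σ_m |m|·P(S_16=m) = 379821167488720/33232930569601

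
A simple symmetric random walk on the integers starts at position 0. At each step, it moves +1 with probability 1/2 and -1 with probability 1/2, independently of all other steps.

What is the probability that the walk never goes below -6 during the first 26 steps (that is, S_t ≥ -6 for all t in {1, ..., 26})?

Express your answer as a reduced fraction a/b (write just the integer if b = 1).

Answer: 27895895/33554432

Derivation:
Let f(t,s) = #length-t paths at position s with S_1..S_t all ≥ -6.
f(t,s) = f(t-1,s-1) + f(t-1,s+1) for s ≥ -6; f(t,s) = 0 for s < -6.
t=0: f(0,0)=1
t=1: f(1,-1)=1 f(1,1)=1
t=2: f(2,-2)=1 f(2,0)=2 f(2,2)=1
t=3: f(3,-3)=1 f(3,-1)=3 f(3,1)=3 f(3,3)=1
t=4: f(4,-4)=1 f(4,-2)=4 f(4,0)=6 f(4,2)=4 f(4,4)=1
t=5: f(5,-5)=1 f(5,-3)=5 f(5,-1)=10 f(5,1)=10 f(5,3)=5 f(5,5)=1
t=6: f(6,-6)=1 f(6,-4)=6 f(6,-2)=15 f(6,0)=20 f(6,2)=15 f(6,4)=6 f(6,6)=1
t=7: f(7,-5)=7 f(7,-3)=21 f(7,-1)=35 f(7,1)=35 f(7,3)=21 f(7,5)=7 f(7,7)=1
t=8: f(8,-6)=7 f(8,-4)=28 f(8,-2)=56 f(8,0)=70 f(8,2)=56 f(8,4)=28 f(8,6)=8 f(8,8)=1
t=9: f(9,-5)=35 f(9,-3)=84 f(9,-1)=126 f(9,1)=126 f(9,3)=84 f(9,5)=36 f(9,7)=9 f(9,9)=1
t=10: f(10,-6)=35 f(10,-4)=119 f(10,-2)=210 f(10,0)=252 f(10,2)=210 f(10,4)=120 f(10,6)=45 f(10,8)=10 f(10,10)=1
t=11: f(11,-5)=154 f(11,-3)=329 f(11,-1)=462 f(11,1)=462 f(11,3)=330 f(11,5)=165 f(11,7)=55 f(11,9)=11 f(11,11)=1
t=12: f(12,-6)=154 f(12,-4)=483 f(12,-2)=791 f(12,0)=924 f(12,2)=792 f(12,4)=495 f(12,6)=220 f(12,8)=66 f(12,10)=12 f(12,12)=1
t=13: f(13,-5)=637 f(13,-3)=1274 f(13,-1)=1715 f(13,1)=1716 f(13,3)=1287 f(13,5)=715 f(13,7)=286 f(13,9)=78 f(13,11)=13 f(13,13)=1
t=14: f(14,-6)=637 f(14,-4)=1911 f(14,-2)=2989 f(14,0)=3431 f(14,2)=3003 f(14,4)=2002 f(14,6)=1001 f(14,8)=364 f(14,10)=91 f(14,12)=14 f(14,14)=1
t=15: f(15,-5)=2548 f(15,-3)=4900 f(15,-1)=6420 f(15,1)=6434 f(15,3)=5005 f(15,5)=3003 f(15,7)=1365 f(15,9)=455 f(15,11)=105 f(15,13)=15 f(15,15)=1
t=16: f(16,-6)=2548 f(16,-4)=7448 f(16,-2)=11320 f(16,0)=12854 f(16,2)=11439 f(16,4)=8008 f(16,6)=4368 f(16,8)=1820 f(16,10)=560 f(16,12)=120 f(16,14)=16 f(16,16)=1
t=17: f(17,-5)=9996 f(17,-3)=18768 f(17,-1)=24174 f(17,1)=24293 f(17,3)=19447 f(17,5)=12376 f(17,7)=6188 f(17,9)=2380 f(17,11)=680 f(17,13)=136 f(17,15)=17 f(17,17)=1
t=18: f(18,-6)=9996 f(18,-4)=28764 f(18,-2)=42942 f(18,0)=48467 f(18,2)=43740 f(18,4)=31823 f(18,6)=18564 f(18,8)=8568 f(18,10)=3060 f(18,12)=816 f(18,14)=153 f(18,16)=18 f(18,18)=1
t=19: f(19,-5)=38760 f(19,-3)=71706 f(19,-1)=91409 f(19,1)=92207 f(19,3)=75563 f(19,5)=50387 f(19,7)=27132 f(19,9)=11628 f(19,11)=3876 f(19,13)=969 f(19,15)=171 f(19,17)=19 f(19,19)=1
t=20: f(20,-6)=38760 f(20,-4)=110466 f(20,-2)=163115 f(20,0)=183616 f(20,2)=167770 f(20,4)=125950 f(20,6)=77519 f(20,8)=38760 f(20,10)=15504 f(20,12)=4845 f(20,14)=1140 f(20,16)=190 f(20,18)=20 f(20,20)=1
t=21: f(21,-5)=149226 f(21,-3)=273581 f(21,-1)=346731 f(21,1)=351386 f(21,3)=293720 f(21,5)=203469 f(21,7)=116279 f(21,9)=54264 f(21,11)=20349 f(21,13)=5985 f(21,15)=1330 f(21,17)=210 f(21,19)=21 f(21,21)=1
t=22: f(22,-6)=149226 f(22,-4)=422807 f(22,-2)=620312 f(22,0)=698117 f(22,2)=645106 f(22,4)=497189 f(22,6)=319748 f(22,8)=170543 f(22,10)=74613 f(22,12)=26334 f(22,14)=7315 f(22,16)=1540 f(22,18)=231 f(22,20)=22 f(22,22)=1
t=23: f(23,-5)=572033 f(23,-3)=1043119 f(23,-1)=1318429 f(23,1)=1343223 f(23,3)=1142295 f(23,5)=816937 f(23,7)=490291 f(23,9)=245156 f(23,11)=100947 f(23,13)=33649 f(23,15)=8855 f(23,17)=1771 f(23,19)=253 f(23,21)=23 f(23,23)=1
t=24: f(24,-6)=572033 f(24,-4)=1615152 f(24,-2)=2361548 f(24,0)=2661652 f(24,2)=2485518 f(24,4)=1959232 f(24,6)=1307228 f(24,8)=735447 f(24,10)=346103 f(24,12)=134596 f(24,14)=42504 f(24,16)=10626 f(24,18)=2024 f(24,20)=276 f(24,22)=24 f(24,24)=1
t=25: f(25,-5)=2187185 f(25,-3)=3976700 f(25,-1)=5023200 f(25,1)=5147170 f(25,3)=4444750 f(25,5)=3266460 f(25,7)=2042675 f(25,9)=1081550 f(25,11)=480699 f(25,13)=177100 f(25,15)=53130 f(25,17)=12650 f(25,19)=2300 f(25,21)=300 f(25,23)=25 f(25,25)=1
t=26: f(26,-6)=2187185 f(26,-4)=6163885 f(26,-2)=8999900 f(26,0)=10170370 f(26,2)=9591920 f(26,4)=7711210 f(26,6)=5309135 f(26,8)=3124225 f(26,10)=1562249 f(26,12)=657799 f(26,14)=230230 f(26,16)=65780 f(26,18)=14950 f(26,20)=2600 f(26,22)=325 f(26,24)=26 f(26,26)=1
Σ_s f(26,s) = 55791790
P = 55791790/67108864 = 27895895/33554432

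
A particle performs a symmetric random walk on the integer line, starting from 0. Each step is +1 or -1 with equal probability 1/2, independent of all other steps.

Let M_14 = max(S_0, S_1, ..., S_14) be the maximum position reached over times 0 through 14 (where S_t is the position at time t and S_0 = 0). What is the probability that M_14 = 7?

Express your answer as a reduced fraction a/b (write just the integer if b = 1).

Answer: 91/4096

Derivation:
Let M_14 = max(S_0,...,S_14). Use the reflection principle: for j ≥ 1, #{paths with M_14 ≥ j} = #{S_14 ≥ j} + #{S_14 ≥ j+1}.
By reflection, #{M_14 ≥ 7} = #{S_14 ≥ 7} + #{S_14 ≥ 8} = 470 + 470 = 940.
#{M_14 ≥ 8} = #{S_14 ≥ 8} + #{S_14 ≥ 9} = 470 + 106 = 576.
#{M_14 = 7} = 940 - 576 = 364.
P(M_14 = 7) = 364/16384 = 91/4096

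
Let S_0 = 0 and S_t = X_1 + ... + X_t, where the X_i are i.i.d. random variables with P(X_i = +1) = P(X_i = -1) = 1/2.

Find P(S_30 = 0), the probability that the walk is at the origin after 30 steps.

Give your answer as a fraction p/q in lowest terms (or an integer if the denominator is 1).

Answer: 9694845/67108864

Derivation:
To return to 0 after 30 steps: need exactly 15 steps of +1 and 15 of -1.
Favorable paths: C(30,15) = 155117520
Total paths: 2^30 = 1073741824
P = 155117520/1073741824 = 9694845/67108864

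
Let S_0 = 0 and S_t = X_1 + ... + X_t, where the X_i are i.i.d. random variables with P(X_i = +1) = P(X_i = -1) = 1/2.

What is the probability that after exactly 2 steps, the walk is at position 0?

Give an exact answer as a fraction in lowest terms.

To return to 0 after 2 steps: need exactly 1 step of +1 and 1 of -1.
Favorable paths: C(2,1) = 2
Total paths: 2^2 = 4
P = 2/4 = 1/2

Answer: 1/2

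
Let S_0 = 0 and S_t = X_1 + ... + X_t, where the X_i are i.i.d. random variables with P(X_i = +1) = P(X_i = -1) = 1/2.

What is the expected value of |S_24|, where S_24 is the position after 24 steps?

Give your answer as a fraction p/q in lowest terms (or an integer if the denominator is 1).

S_24 takes values m ≡ 0 (mod 2) with |m| ≤ 24; P(S_24=m) = C(24,(24+m)/2)/2^24.
Total paths: 2^24 = 16777216
Distribution: P(S=-24)=1/16777216, P(S=-22)=24/16777216, P(S=-20)=276/16777216, P(S=-18)=2024/16777216, P(S=-16)=10626/16777216, P(S=-14)=42504/16777216, P(S=-12)=134596/16777216, P(S=-10)=346104/16777216, P(S=-8)=735471/16777216, P(S=-6)=1307504/16777216, P(S=-4)=1961256/16777216, P(S=-2)=2496144/16777216, P(S=0)=2704156/16777216, P(S=2)=2496144/16777216, P(S=4)=1961256/16777216, P(S=6)=1307504/16777216, P(S=8)=735471/16777216, P(S=10)=346104/16777216, P(S=12)=134596/16777216, P(S=14)=42504/16777216, P(S=16)=10626/16777216, P(S=18)=2024/16777216, P(S=20)=276/16777216, P(S=22)=24/16777216, P(S=24)=1/16777216
E[|S_24|] = Σ_m |m|·P(S_24=m) = 64899744/16777216 = 2028117/524288

Answer: 2028117/524288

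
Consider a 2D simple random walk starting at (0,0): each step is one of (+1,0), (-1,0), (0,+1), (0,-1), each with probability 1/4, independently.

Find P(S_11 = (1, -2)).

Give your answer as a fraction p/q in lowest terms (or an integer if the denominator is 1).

Answer: 38115/1048576

Derivation:
Let h be the number of horizontal steps (so 11-h are vertical). To end at (1,-2) need (h+1)/2 right-steps and ((11-h)-2)/2 up-steps.
Sum over h with 1 ≤ h ≤ 9, h ≡ 1 (mod 2), 11-h ≡ 0 (mod 2):
h=1: C(11,1)·C(1,1)·C(10,4) = 11·1·210 = 2310
h=3: C(11,3)·C(3,2)·C(8,3) = 165·3·56 = 27720
h=5: C(11,5)·C(5,3)·C(6,2) = 462·10·15 = 69300
h=7: C(11,7)·C(7,4)·C(4,1) = 330·35·4 = 46200
h=9: C(11,9)·C(9,5)·C(2,0) = 55·126·1 = 6930
Total favorable: 152460
Total paths: 4^11 = 4194304
P = 152460/4194304 = 38115/1048576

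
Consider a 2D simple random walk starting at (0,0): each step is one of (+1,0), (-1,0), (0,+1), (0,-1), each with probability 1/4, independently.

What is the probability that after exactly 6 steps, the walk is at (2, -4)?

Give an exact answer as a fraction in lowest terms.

Let h be the number of horizontal steps (so 6-h are vertical). To end at (2,-4) need (h+2)/2 right-steps and ((6-h)-4)/2 up-steps.
Sum over h with 2 ≤ h ≤ 2, h ≡ 0 (mod 2), 6-h ≡ 0 (mod 2):
h=2: C(6,2)·C(2,2)·C(4,0) = 15·1·1 = 15
Total favorable: 15
Total paths: 4^6 = 4096
P = 15/4096 = 15/4096

Answer: 15/4096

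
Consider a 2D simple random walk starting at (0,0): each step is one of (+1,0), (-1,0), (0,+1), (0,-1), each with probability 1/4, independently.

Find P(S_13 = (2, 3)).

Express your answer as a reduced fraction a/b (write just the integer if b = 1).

Answer: 306735/16777216

Derivation:
Let h be the number of horizontal steps (so 13-h are vertical). To end at (2,3) need (h+2)/2 right-steps and ((13-h)+3)/2 up-steps.
Sum over h with 2 ≤ h ≤ 10, h ≡ 0 (mod 2), 13-h ≡ 1 (mod 2):
h=2: C(13,2)·C(2,2)·C(11,7) = 78·1·330 = 25740
h=4: C(13,4)·C(4,3)·C(9,6) = 715·4·84 = 240240
h=6: C(13,6)·C(6,4)·C(7,5) = 1716·15·21 = 540540
h=8: C(13,8)·C(8,5)·C(5,4) = 1287·56·5 = 360360
h=10: C(13,10)·C(10,6)·C(3,3) = 286·210·1 = 60060
Total favorable: 1226940
Total paths: 4^13 = 67108864
P = 1226940/67108864 = 306735/16777216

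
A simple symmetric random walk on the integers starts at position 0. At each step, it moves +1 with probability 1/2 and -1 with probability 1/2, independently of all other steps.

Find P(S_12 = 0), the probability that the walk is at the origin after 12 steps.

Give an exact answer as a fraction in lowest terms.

Answer: 231/1024

Derivation:
To return to 0 after 12 steps: need exactly 6 steps of +1 and 6 of -1.
Favorable paths: C(12,6) = 924
Total paths: 2^12 = 4096
P = 924/4096 = 231/1024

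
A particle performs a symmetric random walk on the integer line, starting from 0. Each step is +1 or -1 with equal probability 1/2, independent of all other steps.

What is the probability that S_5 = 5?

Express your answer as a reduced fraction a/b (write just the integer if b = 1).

To reach position 5 after 5 steps: need 5 steps of +1 and 0 of -1.
Favorable paths: C(5,5) = 1
Total paths: 2^5 = 32
P = 1/32 = 1/32

Answer: 1/32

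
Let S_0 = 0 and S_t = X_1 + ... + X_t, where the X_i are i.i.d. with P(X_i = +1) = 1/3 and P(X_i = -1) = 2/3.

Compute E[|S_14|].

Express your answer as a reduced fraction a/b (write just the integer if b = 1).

S_14 takes values m ≡ 0 (mod 2) with |m| ≤ 14; P(S_14=m) = C(14,(14+m)/2) · (1/3)^((14+m)/2) · (2/3)^((14-m)/2).
Distribution: P(S=-14)=16384/4782969, P(S=-12)=114688/4782969, P(S=-10)=372736/4782969, P(S=-8)=745472/4782969, P(S=-6)=1025024/4782969, P(S=-4)=1025024/4782969, P(S=-2)=256256/1594323, P(S=0)=146432/1594323, P(S=2)=64064/1594323, P(S=4)=64064/4782969, P(S=6)=16016/4782969, P(S=8)=2912/4782969, P(S=10)=364/4782969, P(S=12)=28/4782969, P(S=14)=1/4782969
E[|S_14|] = Σ_m |m|·P(S_14=m) = 7949522/1594323

Answer: 7949522/1594323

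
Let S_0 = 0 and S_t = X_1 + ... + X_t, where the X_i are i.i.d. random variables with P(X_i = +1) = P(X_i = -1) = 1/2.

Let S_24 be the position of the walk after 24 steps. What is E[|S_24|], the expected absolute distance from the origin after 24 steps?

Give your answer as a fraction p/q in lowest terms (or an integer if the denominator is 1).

S_24 takes values m ≡ 0 (mod 2) with |m| ≤ 24; P(S_24=m) = C(24,(24+m)/2)/2^24.
Total paths: 2^24 = 16777216
Distribution: P(S=-24)=1/16777216, P(S=-22)=24/16777216, P(S=-20)=276/16777216, P(S=-18)=2024/16777216, P(S=-16)=10626/16777216, P(S=-14)=42504/16777216, P(S=-12)=134596/16777216, P(S=-10)=346104/16777216, P(S=-8)=735471/16777216, P(S=-6)=1307504/16777216, P(S=-4)=1961256/16777216, P(S=-2)=2496144/16777216, P(S=0)=2704156/16777216, P(S=2)=2496144/16777216, P(S=4)=1961256/16777216, P(S=6)=1307504/16777216, P(S=8)=735471/16777216, P(S=10)=346104/16777216, P(S=12)=134596/16777216, P(S=14)=42504/16777216, P(S=16)=10626/16777216, P(S=18)=2024/16777216, P(S=20)=276/16777216, P(S=22)=24/16777216, P(S=24)=1/16777216
E[|S_24|] = Σ_m |m|·P(S_24=m) = 64899744/16777216 = 2028117/524288

Answer: 2028117/524288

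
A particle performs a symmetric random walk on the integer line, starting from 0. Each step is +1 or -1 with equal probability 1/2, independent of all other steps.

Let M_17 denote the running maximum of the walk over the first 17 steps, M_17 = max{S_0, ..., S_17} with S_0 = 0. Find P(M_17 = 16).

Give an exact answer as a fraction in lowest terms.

Answer: 1/131072

Derivation:
Let M_17 = max(S_0,...,S_17). Use the reflection principle: for j ≥ 1, #{paths with M_17 ≥ j} = #{S_17 ≥ j} + #{S_17 ≥ j+1}.
By reflection, #{M_17 ≥ 16} = #{S_17 ≥ 16} + #{S_17 ≥ 17} = 1 + 1 = 2.
#{M_17 ≥ 17} = #{S_17 ≥ 17} + #{S_17 ≥ 18} = 1 + 0 = 1.
#{M_17 = 16} = 2 - 1 = 1.
P(M_17 = 16) = 1/131072 = 1/131072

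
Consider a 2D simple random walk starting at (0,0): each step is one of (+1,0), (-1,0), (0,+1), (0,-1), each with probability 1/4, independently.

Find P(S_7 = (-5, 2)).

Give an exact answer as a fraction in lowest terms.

Let h be the number of horizontal steps (so 7-h are vertical). To end at (-5,2) need (h-5)/2 right-steps and ((7-h)+2)/2 up-steps.
Sum over h with 5 ≤ h ≤ 5, h ≡ 1 (mod 2), 7-h ≡ 0 (mod 2):
h=5: C(7,5)·C(5,0)·C(2,2) = 21·1·1 = 21
Total favorable: 21
Total paths: 4^7 = 16384
P = 21/16384 = 21/16384

Answer: 21/16384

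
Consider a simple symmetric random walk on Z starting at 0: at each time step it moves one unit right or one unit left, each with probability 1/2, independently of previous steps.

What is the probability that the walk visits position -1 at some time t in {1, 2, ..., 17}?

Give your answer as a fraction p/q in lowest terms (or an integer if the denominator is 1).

Answer: 53381/65536

Derivation:
Count via complement. Let g(t,s) = #length-t paths at position s with S_1..S_t all ≠ -1.
g(t,s) = g(t-1,s-1) + g(t-1,s+1) for s ≠ -1; g(t,-1) = 0.
t=0: g(0,0)=1
t=1: g(1,1)=1
t=2: g(2,0)=1 g(2,2)=1
t=3: g(3,1)=2 g(3,3)=1
t=4: g(4,0)=2 g(4,2)=3 g(4,4)=1
t=5: g(5,1)=5 g(5,3)=4 g(5,5)=1
t=6: g(6,0)=5 g(6,2)=9 g(6,4)=5 g(6,6)=1
t=7: g(7,1)=14 g(7,3)=14 g(7,5)=6 g(7,7)=1
t=8: g(8,0)=14 g(8,2)=28 g(8,4)=20 g(8,6)=7 g(8,8)=1
t=9: g(9,1)=42 g(9,3)=48 g(9,5)=27 g(9,7)=8 g(9,9)=1
t=10: g(10,0)=42 g(10,2)=90 g(10,4)=75 g(10,6)=35 g(10,8)=9 g(10,10)=1
t=11: g(11,1)=132 g(11,3)=165 g(11,5)=110 g(11,7)=44 g(11,9)=10 g(11,11)=1
t=12: g(12,0)=132 g(12,2)=297 g(12,4)=275 g(12,6)=154 g(12,8)=54 g(12,10)=11 g(12,12)=1
t=13: g(13,1)=429 g(13,3)=572 g(13,5)=429 g(13,7)=208 g(13,9)=65 g(13,11)=12 g(13,13)=1
t=14: g(14,0)=429 g(14,2)=1001 g(14,4)=1001 g(14,6)=637 g(14,8)=273 g(14,10)=77 g(14,12)=13 g(14,14)=1
t=15: g(15,1)=1430 g(15,3)=2002 g(15,5)=1638 g(15,7)=910 g(15,9)=350 g(15,11)=90 g(15,13)=14 g(15,15)=1
t=16: g(16,0)=1430 g(16,2)=3432 g(16,4)=3640 g(16,6)=2548 g(16,8)=1260 g(16,10)=440 g(16,12)=104 g(16,14)=15 g(16,16)=1
t=17: g(17,1)=4862 g(17,3)=7072 g(17,5)=6188 g(17,7)=3808 g(17,9)=1700 g(17,11)=544 g(17,13)=119 g(17,15)=16 g(17,17)=1
Paths never hitting -1: Σ_s g(17,s) = 24310
Paths hitting -1: 2^17 - 24310 = 106762
P = 106762/131072 = 53381/65536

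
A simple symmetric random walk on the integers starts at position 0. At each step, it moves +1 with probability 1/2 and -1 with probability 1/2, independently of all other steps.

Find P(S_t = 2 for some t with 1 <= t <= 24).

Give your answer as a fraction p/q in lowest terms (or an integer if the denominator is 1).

Answer: 2894229/4194304

Derivation:
Count via complement. Let g(t,s) = #length-t paths at position s with S_1..S_t all ≠ 2.
g(t,s) = g(t-1,s-1) + g(t-1,s+1) for s ≠ 2; g(t,2) = 0.
t=0: g(0,0)=1
t=1: g(1,-1)=1 g(1,1)=1
t=2: g(2,-2)=1 g(2,0)=2
t=3: g(3,-3)=1 g(3,-1)=3 g(3,1)=2
t=4: g(4,-4)=1 g(4,-2)=4 g(4,0)=5
t=5: g(5,-5)=1 g(5,-3)=5 g(5,-1)=9 g(5,1)=5
t=6: g(6,-6)=1 g(6,-4)=6 g(6,-2)=14 g(6,0)=14
t=7: g(7,-7)=1 g(7,-5)=7 g(7,-3)=20 g(7,-1)=28 g(7,1)=14
t=8: g(8,-8)=1 g(8,-6)=8 g(8,-4)=27 g(8,-2)=48 g(8,0)=42
t=9: g(9,-9)=1 g(9,-7)=9 g(9,-5)=35 g(9,-3)=75 g(9,-1)=90 g(9,1)=42
t=10: g(10,-10)=1 g(10,-8)=10 g(10,-6)=44 g(10,-4)=110 g(10,-2)=165 g(10,0)=132
t=11: g(11,-11)=1 g(11,-9)=11 g(11,-7)=54 g(11,-5)=154 g(11,-3)=275 g(11,-1)=297 g(11,1)=132
t=12: g(12,-12)=1 g(12,-10)=12 g(12,-8)=65 g(12,-6)=208 g(12,-4)=429 g(12,-2)=572 g(12,0)=429
t=13: g(13,-13)=1 g(13,-11)=13 g(13,-9)=77 g(13,-7)=273 g(13,-5)=637 g(13,-3)=1001 g(13,-1)=1001 g(13,1)=429
t=14: g(14,-14)=1 g(14,-12)=14 g(14,-10)=90 g(14,-8)=350 g(14,-6)=910 g(14,-4)=1638 g(14,-2)=2002 g(14,0)=1430
t=15: g(15,-15)=1 g(15,-13)=15 g(15,-11)=104 g(15,-9)=440 g(15,-7)=1260 g(15,-5)=2548 g(15,-3)=3640 g(15,-1)=3432 g(15,1)=1430
t=16: g(16,-16)=1 g(16,-14)=16 g(16,-12)=119 g(16,-10)=544 g(16,-8)=1700 g(16,-6)=3808 g(16,-4)=6188 g(16,-2)=7072 g(16,0)=4862
t=17: g(17,-17)=1 g(17,-15)=17 g(17,-13)=135 g(17,-11)=663 g(17,-9)=2244 g(17,-7)=5508 g(17,-5)=9996 g(17,-3)=13260 g(17,-1)=11934 g(17,1)=4862
t=18: g(18,-18)=1 g(18,-16)=18 g(18,-14)=152 g(18,-12)=798 g(18,-10)=2907 g(18,-8)=7752 g(18,-6)=15504 g(18,-4)=23256 g(18,-2)=25194 g(18,0)=16796
t=19: g(19,-19)=1 g(19,-17)=19 g(19,-15)=170 g(19,-13)=950 g(19,-11)=3705 g(19,-9)=10659 g(19,-7)=23256 g(19,-5)=38760 g(19,-3)=48450 g(19,-1)=41990 g(19,1)=16796
t=20: g(20,-20)=1 g(20,-18)=20 g(20,-16)=189 g(20,-14)=1120 g(20,-12)=4655 g(20,-10)=14364 g(20,-8)=33915 g(20,-6)=62016 g(20,-4)=87210 g(20,-2)=90440 g(20,0)=58786
t=21: g(21,-21)=1 g(21,-19)=21 g(21,-17)=209 g(21,-15)=1309 g(21,-13)=5775 g(21,-11)=19019 g(21,-9)=48279 g(21,-7)=95931 g(21,-5)=149226 g(21,-3)=177650 g(21,-1)=149226 g(21,1)=58786
t=22: g(22,-22)=1 g(22,-20)=22 g(22,-18)=230 g(22,-16)=1518 g(22,-14)=7084 g(22,-12)=24794 g(22,-10)=67298 g(22,-8)=144210 g(22,-6)=245157 g(22,-4)=326876 g(22,-2)=326876 g(22,0)=208012
t=23: g(23,-23)=1 g(23,-21)=23 g(23,-19)=252 g(23,-17)=1748 g(23,-15)=8602 g(23,-13)=31878 g(23,-11)=92092 g(23,-9)=211508 g(23,-7)=389367 g(23,-5)=572033 g(23,-3)=653752 g(23,-1)=534888 g(23,1)=208012
t=24: g(24,-24)=1 g(24,-22)=24 g(24,-20)=275 g(24,-18)=2000 g(24,-16)=10350 g(24,-14)=40480 g(24,-12)=123970 g(24,-10)=303600 g(24,-8)=600875 g(24,-6)=961400 g(24,-4)=1225785 g(24,-2)=1188640 g(24,0)=742900
Paths never hitting 2: Σ_s g(24,s) = 5200300
Paths hitting 2: 2^24 - 5200300 = 11576916
P = 11576916/16777216 = 2894229/4194304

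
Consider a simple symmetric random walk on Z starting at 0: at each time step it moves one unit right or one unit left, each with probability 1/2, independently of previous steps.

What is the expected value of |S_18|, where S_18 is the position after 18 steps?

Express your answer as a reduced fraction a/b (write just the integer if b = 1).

Answer: 109395/32768

Derivation:
S_18 takes values m ≡ 0 (mod 2) with |m| ≤ 18; P(S_18=m) = C(18,(18+m)/2)/2^18.
Total paths: 2^18 = 262144
Distribution: P(S=-18)=1/262144, P(S=-16)=18/262144, P(S=-14)=153/262144, P(S=-12)=816/262144, P(S=-10)=3060/262144, P(S=-8)=8568/262144, P(S=-6)=18564/262144, P(S=-4)=31824/262144, P(S=-2)=43758/262144, P(S=0)=48620/262144, P(S=2)=43758/262144, P(S=4)=31824/262144, P(S=6)=18564/262144, P(S=8)=8568/262144, P(S=10)=3060/262144, P(S=12)=816/262144, P(S=14)=153/262144, P(S=16)=18/262144, P(S=18)=1/262144
E[|S_18|] = Σ_m |m|·P(S_18=m) = 875160/262144 = 109395/32768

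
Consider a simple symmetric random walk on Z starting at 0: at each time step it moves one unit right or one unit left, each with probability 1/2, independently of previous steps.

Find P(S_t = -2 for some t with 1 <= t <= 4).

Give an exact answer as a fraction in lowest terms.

Count via complement. Let g(t,s) = #length-t paths at position s with S_1..S_t all ≠ -2.
g(t,s) = g(t-1,s-1) + g(t-1,s+1) for s ≠ -2; g(t,-2) = 0.
t=0: g(0,0)=1
t=1: g(1,-1)=1 g(1,1)=1
t=2: g(2,0)=2 g(2,2)=1
t=3: g(3,-1)=2 g(3,1)=3 g(3,3)=1
t=4: g(4,0)=5 g(4,2)=4 g(4,4)=1
Paths never hitting -2: Σ_s g(4,s) = 10
Paths hitting -2: 2^4 - 10 = 6
P = 6/16 = 3/8

Answer: 3/8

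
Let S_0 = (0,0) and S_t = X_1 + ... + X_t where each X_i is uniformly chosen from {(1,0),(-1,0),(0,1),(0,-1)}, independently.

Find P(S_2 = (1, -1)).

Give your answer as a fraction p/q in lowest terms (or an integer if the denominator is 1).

Answer: 1/8

Derivation:
Let h be the number of horizontal steps (so 2-h are vertical). To end at (1,-1) need (h+1)/2 right-steps and ((2-h)-1)/2 up-steps.
Sum over h with 1 ≤ h ≤ 1, h ≡ 1 (mod 2), 2-h ≡ 1 (mod 2):
h=1: C(2,1)·C(1,1)·C(1,0) = 2·1·1 = 2
Total favorable: 2
Total paths: 4^2 = 16
P = 2/16 = 1/8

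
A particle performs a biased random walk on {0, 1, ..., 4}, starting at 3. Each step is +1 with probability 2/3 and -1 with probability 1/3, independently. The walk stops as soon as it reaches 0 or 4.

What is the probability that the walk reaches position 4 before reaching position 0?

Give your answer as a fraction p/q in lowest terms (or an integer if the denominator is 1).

Biased walk: p = 2/3, q = 1/3, r = q/p = 1/2
Gambler's ruin: P(hit 4 before 0 | start at 3) = (1 - r^a)/(1 - r^N)
r^3 = 1/8; r^4 = 1/16
P = (1 - 1/8) / (1 - 1/16) = 7/8 / 15/16 = 14/15

Answer: 14/15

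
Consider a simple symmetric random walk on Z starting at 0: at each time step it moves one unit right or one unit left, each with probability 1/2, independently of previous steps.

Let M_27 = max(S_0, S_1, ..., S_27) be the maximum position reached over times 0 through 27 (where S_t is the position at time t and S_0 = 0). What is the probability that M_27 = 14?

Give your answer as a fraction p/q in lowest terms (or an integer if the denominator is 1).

Let M_27 = max(S_0,...,S_27). Use the reflection principle: for j ≥ 1, #{paths with M_27 ≥ j} = #{S_27 ≥ j} + #{S_27 ≥ j+1}.
By reflection, #{M_27 ≥ 14} = #{S_27 ≥ 14} + #{S_27 ≥ 15} = 397594 + 397594 = 795188.
#{M_27 ≥ 15} = #{S_27 ≥ 15} + #{S_27 ≥ 16} = 397594 + 101584 = 499178.
#{M_27 = 14} = 795188 - 499178 = 296010.
P(M_27 = 14) = 296010/134217728 = 148005/67108864

Answer: 148005/67108864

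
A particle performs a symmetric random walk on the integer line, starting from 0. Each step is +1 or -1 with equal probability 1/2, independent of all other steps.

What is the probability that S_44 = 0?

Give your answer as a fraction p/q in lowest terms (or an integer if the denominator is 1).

Answer: 263012370465/2199023255552

Derivation:
To return to 0 after 44 steps: need exactly 22 steps of +1 and 22 of -1.
Favorable paths: C(44,22) = 2104098963720
Total paths: 2^44 = 17592186044416
P = 2104098963720/17592186044416 = 263012370465/2199023255552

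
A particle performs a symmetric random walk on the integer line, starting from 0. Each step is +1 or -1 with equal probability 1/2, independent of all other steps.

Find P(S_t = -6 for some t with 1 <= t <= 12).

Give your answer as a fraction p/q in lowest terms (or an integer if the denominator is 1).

Answer: 189/2048

Derivation:
Count via complement. Let g(t,s) = #length-t paths at position s with S_1..S_t all ≠ -6.
g(t,s) = g(t-1,s-1) + g(t-1,s+1) for s ≠ -6; g(t,-6) = 0.
t=0: g(0,0)=1
t=1: g(1,-1)=1 g(1,1)=1
t=2: g(2,-2)=1 g(2,0)=2 g(2,2)=1
t=3: g(3,-3)=1 g(3,-1)=3 g(3,1)=3 g(3,3)=1
t=4: g(4,-4)=1 g(4,-2)=4 g(4,0)=6 g(4,2)=4 g(4,4)=1
t=5: g(5,-5)=1 g(5,-3)=5 g(5,-1)=10 g(5,1)=10 g(5,3)=5 g(5,5)=1
t=6: g(6,-4)=6 g(6,-2)=15 g(6,0)=20 g(6,2)=15 g(6,4)=6 g(6,6)=1
t=7: g(7,-5)=6 g(7,-3)=21 g(7,-1)=35 g(7,1)=35 g(7,3)=21 g(7,5)=7 g(7,7)=1
t=8: g(8,-4)=27 g(8,-2)=56 g(8,0)=70 g(8,2)=56 g(8,4)=28 g(8,6)=8 g(8,8)=1
t=9: g(9,-5)=27 g(9,-3)=83 g(9,-1)=126 g(9,1)=126 g(9,3)=84 g(9,5)=36 g(9,7)=9 g(9,9)=1
t=10: g(10,-4)=110 g(10,-2)=209 g(10,0)=252 g(10,2)=210 g(10,4)=120 g(10,6)=45 g(10,8)=10 g(10,10)=1
t=11: g(11,-5)=110 g(11,-3)=319 g(11,-1)=461 g(11,1)=462 g(11,3)=330 g(11,5)=165 g(11,7)=55 g(11,9)=11 g(11,11)=1
t=12: g(12,-4)=429 g(12,-2)=780 g(12,0)=923 g(12,2)=792 g(12,4)=495 g(12,6)=220 g(12,8)=66 g(12,10)=12 g(12,12)=1
Paths never hitting -6: Σ_s g(12,s) = 3718
Paths hitting -6: 2^12 - 3718 = 378
P = 378/4096 = 189/2048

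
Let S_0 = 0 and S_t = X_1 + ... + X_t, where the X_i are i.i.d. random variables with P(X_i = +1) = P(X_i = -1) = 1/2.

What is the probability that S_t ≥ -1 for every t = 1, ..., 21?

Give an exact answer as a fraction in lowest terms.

Let f(t,s) = #length-t paths at position s with S_1..S_t all ≥ -1.
f(t,s) = f(t-1,s-1) + f(t-1,s+1) for s ≥ -1; f(t,s) = 0 for s < -1.
t=0: f(0,0)=1
t=1: f(1,-1)=1 f(1,1)=1
t=2: f(2,0)=2 f(2,2)=1
t=3: f(3,-1)=2 f(3,1)=3 f(3,3)=1
t=4: f(4,0)=5 f(4,2)=4 f(4,4)=1
t=5: f(5,-1)=5 f(5,1)=9 f(5,3)=5 f(5,5)=1
t=6: f(6,0)=14 f(6,2)=14 f(6,4)=6 f(6,6)=1
t=7: f(7,-1)=14 f(7,1)=28 f(7,3)=20 f(7,5)=7 f(7,7)=1
t=8: f(8,0)=42 f(8,2)=48 f(8,4)=27 f(8,6)=8 f(8,8)=1
t=9: f(9,-1)=42 f(9,1)=90 f(9,3)=75 f(9,5)=35 f(9,7)=9 f(9,9)=1
t=10: f(10,0)=132 f(10,2)=165 f(10,4)=110 f(10,6)=44 f(10,8)=10 f(10,10)=1
t=11: f(11,-1)=132 f(11,1)=297 f(11,3)=275 f(11,5)=154 f(11,7)=54 f(11,9)=11 f(11,11)=1
t=12: f(12,0)=429 f(12,2)=572 f(12,4)=429 f(12,6)=208 f(12,8)=65 f(12,10)=12 f(12,12)=1
t=13: f(13,-1)=429 f(13,1)=1001 f(13,3)=1001 f(13,5)=637 f(13,7)=273 f(13,9)=77 f(13,11)=13 f(13,13)=1
t=14: f(14,0)=1430 f(14,2)=2002 f(14,4)=1638 f(14,6)=910 f(14,8)=350 f(14,10)=90 f(14,12)=14 f(14,14)=1
t=15: f(15,-1)=1430 f(15,1)=3432 f(15,3)=3640 f(15,5)=2548 f(15,7)=1260 f(15,9)=440 f(15,11)=104 f(15,13)=15 f(15,15)=1
t=16: f(16,0)=4862 f(16,2)=7072 f(16,4)=6188 f(16,6)=3808 f(16,8)=1700 f(16,10)=544 f(16,12)=119 f(16,14)=16 f(16,16)=1
t=17: f(17,-1)=4862 f(17,1)=11934 f(17,3)=13260 f(17,5)=9996 f(17,7)=5508 f(17,9)=2244 f(17,11)=663 f(17,13)=135 f(17,15)=17 f(17,17)=1
t=18: f(18,0)=16796 f(18,2)=25194 f(18,4)=23256 f(18,6)=15504 f(18,8)=7752 f(18,10)=2907 f(18,12)=798 f(18,14)=152 f(18,16)=18 f(18,18)=1
t=19: f(19,-1)=16796 f(19,1)=41990 f(19,3)=48450 f(19,5)=38760 f(19,7)=23256 f(19,9)=10659 f(19,11)=3705 f(19,13)=950 f(19,15)=170 f(19,17)=19 f(19,19)=1
t=20: f(20,0)=58786 f(20,2)=90440 f(20,4)=87210 f(20,6)=62016 f(20,8)=33915 f(20,10)=14364 f(20,12)=4655 f(20,14)=1120 f(20,16)=189 f(20,18)=20 f(20,20)=1
t=21: f(21,-1)=58786 f(21,1)=149226 f(21,3)=177650 f(21,5)=149226 f(21,7)=95931 f(21,9)=48279 f(21,11)=19019 f(21,13)=5775 f(21,15)=1309 f(21,17)=209 f(21,19)=21 f(21,21)=1
Σ_s f(21,s) = 705432
P = 705432/2097152 = 88179/262144

Answer: 88179/262144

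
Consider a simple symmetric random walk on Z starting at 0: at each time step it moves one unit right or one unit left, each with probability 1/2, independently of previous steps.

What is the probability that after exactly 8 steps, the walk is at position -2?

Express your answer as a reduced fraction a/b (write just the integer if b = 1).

Answer: 7/32

Derivation:
To reach position -2 after 8 steps: need 3 steps of +1 and 5 of -1.
Favorable paths: C(8,3) = 56
Total paths: 2^8 = 256
P = 56/256 = 7/32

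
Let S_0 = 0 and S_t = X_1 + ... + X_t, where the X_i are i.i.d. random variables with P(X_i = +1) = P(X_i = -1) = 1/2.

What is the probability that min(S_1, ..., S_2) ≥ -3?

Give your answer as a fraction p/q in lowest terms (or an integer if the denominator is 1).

Let f(t,s) = #length-t paths at position s with S_1..S_t all ≥ -3.
f(t,s) = f(t-1,s-1) + f(t-1,s+1) for s ≥ -3; f(t,s) = 0 for s < -3.
t=0: f(0,0)=1
t=1: f(1,-1)=1 f(1,1)=1
t=2: f(2,-2)=1 f(2,0)=2 f(2,2)=1
Σ_s f(2,s) = 4
P = 4/4 = 1

Answer: 1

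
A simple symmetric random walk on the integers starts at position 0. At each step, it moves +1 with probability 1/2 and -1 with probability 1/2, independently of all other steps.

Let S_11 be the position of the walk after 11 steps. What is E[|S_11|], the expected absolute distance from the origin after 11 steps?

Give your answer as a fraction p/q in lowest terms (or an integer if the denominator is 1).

Answer: 693/256

Derivation:
S_11 takes values m ≡ 1 (mod 2) with |m| ≤ 11; P(S_11=m) = C(11,(11+m)/2)/2^11.
Total paths: 2^11 = 2048
Distribution: P(S=-11)=1/2048, P(S=-9)=11/2048, P(S=-7)=55/2048, P(S=-5)=165/2048, P(S=-3)=330/2048, P(S=-1)=462/2048, P(S=1)=462/2048, P(S=3)=330/2048, P(S=5)=165/2048, P(S=7)=55/2048, P(S=9)=11/2048, P(S=11)=1/2048
E[|S_11|] = Σ_m |m|·P(S_11=m) = 5544/2048 = 693/256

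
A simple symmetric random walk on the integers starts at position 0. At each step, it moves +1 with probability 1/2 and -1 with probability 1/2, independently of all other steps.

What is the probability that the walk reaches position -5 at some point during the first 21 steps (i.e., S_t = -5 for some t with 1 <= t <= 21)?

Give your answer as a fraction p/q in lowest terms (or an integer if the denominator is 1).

Answer: 300185/1048576

Derivation:
Count via complement. Let g(t,s) = #length-t paths at position s with S_1..S_t all ≠ -5.
g(t,s) = g(t-1,s-1) + g(t-1,s+1) for s ≠ -5; g(t,-5) = 0.
t=0: g(0,0)=1
t=1: g(1,-1)=1 g(1,1)=1
t=2: g(2,-2)=1 g(2,0)=2 g(2,2)=1
t=3: g(3,-3)=1 g(3,-1)=3 g(3,1)=3 g(3,3)=1
t=4: g(4,-4)=1 g(4,-2)=4 g(4,0)=6 g(4,2)=4 g(4,4)=1
t=5: g(5,-3)=5 g(5,-1)=10 g(5,1)=10 g(5,3)=5 g(5,5)=1
t=6: g(6,-4)=5 g(6,-2)=15 g(6,0)=20 g(6,2)=15 g(6,4)=6 g(6,6)=1
t=7: g(7,-3)=20 g(7,-1)=35 g(7,1)=35 g(7,3)=21 g(7,5)=7 g(7,7)=1
t=8: g(8,-4)=20 g(8,-2)=55 g(8,0)=70 g(8,2)=56 g(8,4)=28 g(8,6)=8 g(8,8)=1
t=9: g(9,-3)=75 g(9,-1)=125 g(9,1)=126 g(9,3)=84 g(9,5)=36 g(9,7)=9 g(9,9)=1
t=10: g(10,-4)=75 g(10,-2)=200 g(10,0)=251 g(10,2)=210 g(10,4)=120 g(10,6)=45 g(10,8)=10 g(10,10)=1
t=11: g(11,-3)=275 g(11,-1)=451 g(11,1)=461 g(11,3)=330 g(11,5)=165 g(11,7)=55 g(11,9)=11 g(11,11)=1
t=12: g(12,-4)=275 g(12,-2)=726 g(12,0)=912 g(12,2)=791 g(12,4)=495 g(12,6)=220 g(12,8)=66 g(12,10)=12 g(12,12)=1
t=13: g(13,-3)=1001 g(13,-1)=1638 g(13,1)=1703 g(13,3)=1286 g(13,5)=715 g(13,7)=286 g(13,9)=78 g(13,11)=13 g(13,13)=1
t=14: g(14,-4)=1001 g(14,-2)=2639 g(14,0)=3341 g(14,2)=2989 g(14,4)=2001 g(14,6)=1001 g(14,8)=364 g(14,10)=91 g(14,12)=14 g(14,14)=1
t=15: g(15,-3)=3640 g(15,-1)=5980 g(15,1)=6330 g(15,3)=4990 g(15,5)=3002 g(15,7)=1365 g(15,9)=455 g(15,11)=105 g(15,13)=15 g(15,15)=1
t=16: g(16,-4)=3640 g(16,-2)=9620 g(16,0)=12310 g(16,2)=11320 g(16,4)=7992 g(16,6)=4367 g(16,8)=1820 g(16,10)=560 g(16,12)=120 g(16,14)=16 g(16,16)=1
t=17: g(17,-3)=13260 g(17,-1)=21930 g(17,1)=23630 g(17,3)=19312 g(17,5)=12359 g(17,7)=6187 g(17,9)=2380 g(17,11)=680 g(17,13)=136 g(17,15)=17 g(17,17)=1
t=18: g(18,-4)=13260 g(18,-2)=35190 g(18,0)=45560 g(18,2)=42942 g(18,4)=31671 g(18,6)=18546 g(18,8)=8567 g(18,10)=3060 g(18,12)=816 g(18,14)=153 g(18,16)=18 g(18,18)=1
t=19: g(19,-3)=48450 g(19,-1)=80750 g(19,1)=88502 g(19,3)=74613 g(19,5)=50217 g(19,7)=27113 g(19,9)=11627 g(19,11)=3876 g(19,13)=969 g(19,15)=171 g(19,17)=19 g(19,19)=1
t=20: g(20,-4)=48450 g(20,-2)=129200 g(20,0)=169252 g(20,2)=163115 g(20,4)=124830 g(20,6)=77330 g(20,8)=38740 g(20,10)=15503 g(20,12)=4845 g(20,14)=1140 g(20,16)=190 g(20,18)=20 g(20,20)=1
t=21: g(21,-3)=177650 g(21,-1)=298452 g(21,1)=332367 g(21,3)=287945 g(21,5)=202160 g(21,7)=116070 g(21,9)=54243 g(21,11)=20348 g(21,13)=5985 g(21,15)=1330 g(21,17)=210 g(21,19)=21 g(21,21)=1
Paths never hitting -5: Σ_s g(21,s) = 1496782
Paths hitting -5: 2^21 - 1496782 = 600370
P = 600370/2097152 = 300185/1048576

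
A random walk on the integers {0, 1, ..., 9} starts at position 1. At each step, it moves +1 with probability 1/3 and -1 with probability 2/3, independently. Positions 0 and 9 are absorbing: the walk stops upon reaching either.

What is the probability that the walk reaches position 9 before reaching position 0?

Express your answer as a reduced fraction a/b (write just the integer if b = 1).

Answer: 1/511

Derivation:
Biased walk: p = 1/3, q = 2/3, r = q/p = 2
Gambler's ruin: P(hit 9 before 0 | start at 1) = (1 - r^a)/(1 - r^N)
r^1 = 2; r^9 = 512
P = (1 - 2) / (1 - 512) = -1 / -511 = 1/511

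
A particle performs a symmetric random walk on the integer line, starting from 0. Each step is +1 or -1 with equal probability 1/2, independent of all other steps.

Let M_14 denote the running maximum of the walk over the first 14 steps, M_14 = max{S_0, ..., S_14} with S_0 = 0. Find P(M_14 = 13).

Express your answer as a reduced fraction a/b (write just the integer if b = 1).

Answer: 1/16384

Derivation:
Let M_14 = max(S_0,...,S_14). Use the reflection principle: for j ≥ 1, #{paths with M_14 ≥ j} = #{S_14 ≥ j} + #{S_14 ≥ j+1}.
By reflection, #{M_14 ≥ 13} = #{S_14 ≥ 13} + #{S_14 ≥ 14} = 1 + 1 = 2.
#{M_14 ≥ 14} = #{S_14 ≥ 14} + #{S_14 ≥ 15} = 1 + 0 = 1.
#{M_14 = 13} = 2 - 1 = 1.
P(M_14 = 13) = 1/16384 = 1/16384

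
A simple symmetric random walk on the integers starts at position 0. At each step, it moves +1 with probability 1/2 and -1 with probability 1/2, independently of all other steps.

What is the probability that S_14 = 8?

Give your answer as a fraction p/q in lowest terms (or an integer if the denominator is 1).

Answer: 91/4096

Derivation:
To reach position 8 after 14 steps: need 11 steps of +1 and 3 of -1.
Favorable paths: C(14,11) = 364
Total paths: 2^14 = 16384
P = 364/16384 = 91/4096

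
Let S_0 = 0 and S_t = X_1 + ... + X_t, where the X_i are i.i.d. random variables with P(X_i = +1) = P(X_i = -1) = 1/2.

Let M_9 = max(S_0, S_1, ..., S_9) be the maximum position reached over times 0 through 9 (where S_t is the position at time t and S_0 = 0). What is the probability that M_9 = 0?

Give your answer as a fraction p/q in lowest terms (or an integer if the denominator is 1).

Answer: 63/256

Derivation:
Let M_9 = max(S_0,...,S_9). Use the reflection principle: for j ≥ 1, #{paths with M_9 ≥ j} = #{S_9 ≥ j} + #{S_9 ≥ j+1}.
P(M_9 ≥ 0) = 1 since S_0 = 0, so #{M_9 ≥ 0} = 512.
#{M_9 ≥ 1} = #{S_9 ≥ 1} + #{S_9 ≥ 2} = 256 + 130 = 386.
#{M_9 = 0} = 512 - 386 = 126.
P(M_9 = 0) = 126/512 = 63/256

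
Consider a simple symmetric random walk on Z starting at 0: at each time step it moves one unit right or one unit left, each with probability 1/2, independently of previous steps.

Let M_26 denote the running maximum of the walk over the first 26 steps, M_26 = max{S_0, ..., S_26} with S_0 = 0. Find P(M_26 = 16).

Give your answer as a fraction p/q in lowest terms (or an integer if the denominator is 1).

Let M_26 = max(S_0,...,S_26). Use the reflection principle: for j ≥ 1, #{paths with M_26 ≥ j} = #{S_26 ≥ j} + #{S_26 ≥ j+1}.
By reflection, #{M_26 ≥ 16} = #{S_26 ≥ 16} + #{S_26 ≥ 17} = 83682 + 17902 = 101584.
#{M_26 ≥ 17} = #{S_26 ≥ 17} + #{S_26 ≥ 18} = 17902 + 17902 = 35804.
#{M_26 = 16} = 101584 - 35804 = 65780.
P(M_26 = 16) = 65780/67108864 = 16445/16777216

Answer: 16445/16777216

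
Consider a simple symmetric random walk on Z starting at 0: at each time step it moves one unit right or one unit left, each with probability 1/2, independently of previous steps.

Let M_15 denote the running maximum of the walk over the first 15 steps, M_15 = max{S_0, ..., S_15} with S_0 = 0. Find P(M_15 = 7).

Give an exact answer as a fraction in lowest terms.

Let M_15 = max(S_0,...,S_15). Use the reflection principle: for j ≥ 1, #{paths with M_15 ≥ j} = #{S_15 ≥ j} + #{S_15 ≥ j+1}.
By reflection, #{M_15 ≥ 7} = #{S_15 ≥ 7} + #{S_15 ≥ 8} = 1941 + 576 = 2517.
#{M_15 ≥ 8} = #{S_15 ≥ 8} + #{S_15 ≥ 9} = 576 + 576 = 1152.
#{M_15 = 7} = 2517 - 1152 = 1365.
P(M_15 = 7) = 1365/32768 = 1365/32768

Answer: 1365/32768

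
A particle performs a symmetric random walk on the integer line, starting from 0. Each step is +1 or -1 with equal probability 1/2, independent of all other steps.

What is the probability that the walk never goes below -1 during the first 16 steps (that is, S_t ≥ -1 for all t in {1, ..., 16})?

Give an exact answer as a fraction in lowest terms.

Let f(t,s) = #length-t paths at position s with S_1..S_t all ≥ -1.
f(t,s) = f(t-1,s-1) + f(t-1,s+1) for s ≥ -1; f(t,s) = 0 for s < -1.
t=0: f(0,0)=1
t=1: f(1,-1)=1 f(1,1)=1
t=2: f(2,0)=2 f(2,2)=1
t=3: f(3,-1)=2 f(3,1)=3 f(3,3)=1
t=4: f(4,0)=5 f(4,2)=4 f(4,4)=1
t=5: f(5,-1)=5 f(5,1)=9 f(5,3)=5 f(5,5)=1
t=6: f(6,0)=14 f(6,2)=14 f(6,4)=6 f(6,6)=1
t=7: f(7,-1)=14 f(7,1)=28 f(7,3)=20 f(7,5)=7 f(7,7)=1
t=8: f(8,0)=42 f(8,2)=48 f(8,4)=27 f(8,6)=8 f(8,8)=1
t=9: f(9,-1)=42 f(9,1)=90 f(9,3)=75 f(9,5)=35 f(9,7)=9 f(9,9)=1
t=10: f(10,0)=132 f(10,2)=165 f(10,4)=110 f(10,6)=44 f(10,8)=10 f(10,10)=1
t=11: f(11,-1)=132 f(11,1)=297 f(11,3)=275 f(11,5)=154 f(11,7)=54 f(11,9)=11 f(11,11)=1
t=12: f(12,0)=429 f(12,2)=572 f(12,4)=429 f(12,6)=208 f(12,8)=65 f(12,10)=12 f(12,12)=1
t=13: f(13,-1)=429 f(13,1)=1001 f(13,3)=1001 f(13,5)=637 f(13,7)=273 f(13,9)=77 f(13,11)=13 f(13,13)=1
t=14: f(14,0)=1430 f(14,2)=2002 f(14,4)=1638 f(14,6)=910 f(14,8)=350 f(14,10)=90 f(14,12)=14 f(14,14)=1
t=15: f(15,-1)=1430 f(15,1)=3432 f(15,3)=3640 f(15,5)=2548 f(15,7)=1260 f(15,9)=440 f(15,11)=104 f(15,13)=15 f(15,15)=1
t=16: f(16,0)=4862 f(16,2)=7072 f(16,4)=6188 f(16,6)=3808 f(16,8)=1700 f(16,10)=544 f(16,12)=119 f(16,14)=16 f(16,16)=1
Σ_s f(16,s) = 24310
P = 24310/65536 = 12155/32768

Answer: 12155/32768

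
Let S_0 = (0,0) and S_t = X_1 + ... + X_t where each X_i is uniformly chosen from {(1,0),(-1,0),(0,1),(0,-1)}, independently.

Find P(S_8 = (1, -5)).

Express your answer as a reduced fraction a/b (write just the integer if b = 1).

Answer: 7/2048

Derivation:
Let h be the number of horizontal steps (so 8-h are vertical). To end at (1,-5) need (h+1)/2 right-steps and ((8-h)-5)/2 up-steps.
Sum over h with 1 ≤ h ≤ 3, h ≡ 1 (mod 2), 8-h ≡ 1 (mod 2):
h=1: C(8,1)·C(1,1)·C(7,1) = 8·1·7 = 56
h=3: C(8,3)·C(3,2)·C(5,0) = 56·3·1 = 168
Total favorable: 224
Total paths: 4^8 = 65536
P = 224/65536 = 7/2048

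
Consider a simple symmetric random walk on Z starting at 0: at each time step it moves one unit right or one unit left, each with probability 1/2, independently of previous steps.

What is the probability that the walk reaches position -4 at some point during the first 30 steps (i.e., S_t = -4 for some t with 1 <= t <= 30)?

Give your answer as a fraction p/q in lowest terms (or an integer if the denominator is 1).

Count via complement. Let g(t,s) = #length-t paths at position s with S_1..S_t all ≠ -4.
g(t,s) = g(t-1,s-1) + g(t-1,s+1) for s ≠ -4; g(t,-4) = 0.
t=0: g(0,0)=1
t=1: g(1,-1)=1 g(1,1)=1
t=2: g(2,-2)=1 g(2,0)=2 g(2,2)=1
t=3: g(3,-3)=1 g(3,-1)=3 g(3,1)=3 g(3,3)=1
t=4: g(4,-2)=4 g(4,0)=6 g(4,2)=4 g(4,4)=1
t=5: g(5,-3)=4 g(5,-1)=10 g(5,1)=10 g(5,3)=5 g(5,5)=1
t=6: g(6,-2)=14 g(6,0)=20 g(6,2)=15 g(6,4)=6 g(6,6)=1
t=7: g(7,-3)=14 g(7,-1)=34 g(7,1)=35 g(7,3)=21 g(7,5)=7 g(7,7)=1
t=8: g(8,-2)=48 g(8,0)=69 g(8,2)=56 g(8,4)=28 g(8,6)=8 g(8,8)=1
t=9: g(9,-3)=48 g(9,-1)=117 g(9,1)=125 g(9,3)=84 g(9,5)=36 g(9,7)=9 g(9,9)=1
t=10: g(10,-2)=165 g(10,0)=242 g(10,2)=209 g(10,4)=120 g(10,6)=45 g(10,8)=10 g(10,10)=1
t=11: g(11,-3)=165 g(11,-1)=407 g(11,1)=451 g(11,3)=329 g(11,5)=165 g(11,7)=55 g(11,9)=11 g(11,11)=1
t=12: g(12,-2)=572 g(12,0)=858 g(12,2)=780 g(12,4)=494 g(12,6)=220 g(12,8)=66 g(12,10)=12 g(12,12)=1
t=13: g(13,-3)=572 g(13,-1)=1430 g(13,1)=1638 g(13,3)=1274 g(13,5)=714 g(13,7)=286 g(13,9)=78 g(13,11)=13 g(13,13)=1
t=14: g(14,-2)=2002 g(14,0)=3068 g(14,2)=2912 g(14,4)=1988 g(14,6)=1000 g(14,8)=364 g(14,10)=91 g(14,12)=14 g(14,14)=1
t=15: g(15,-3)=2002 g(15,-1)=5070 g(15,1)=5980 g(15,3)=4900 g(15,5)=2988 g(15,7)=1364 g(15,9)=455 g(15,11)=105 g(15,13)=15 g(15,15)=1
t=16: g(16,-2)=7072 g(16,0)=11050 g(16,2)=10880 g(16,4)=7888 g(16,6)=4352 g(16,8)=1819 g(16,10)=560 g(16,12)=120 g(16,14)=16 g(16,16)=1
t=17: g(17,-3)=7072 g(17,-1)=18122 g(17,1)=21930 g(17,3)=18768 g(17,5)=12240 g(17,7)=6171 g(17,9)=2379 g(17,11)=680 g(17,13)=136 g(17,15)=17 g(17,17)=1
t=18: g(18,-2)=25194 g(18,0)=40052 g(18,2)=40698 g(18,4)=31008 g(18,6)=18411 g(18,8)=8550 g(18,10)=3059 g(18,12)=816 g(18,14)=153 g(18,16)=18 g(18,18)=1
t=19: g(19,-3)=25194 g(19,-1)=65246 g(19,1)=80750 g(19,3)=71706 g(19,5)=49419 g(19,7)=26961 g(19,9)=11609 g(19,11)=3875 g(19,13)=969 g(19,15)=171 g(19,17)=19 g(19,19)=1
t=20: g(20,-2)=90440 g(20,0)=145996 g(20,2)=152456 g(20,4)=121125 g(20,6)=76380 g(20,8)=38570 g(20,10)=15484 g(20,12)=4844 g(20,14)=1140 g(20,16)=190 g(20,18)=20 g(20,20)=1
t=21: g(21,-3)=90440 g(21,-1)=236436 g(21,1)=298452 g(21,3)=273581 g(21,5)=197505 g(21,7)=114950 g(21,9)=54054 g(21,11)=20328 g(21,13)=5984 g(21,15)=1330 g(21,17)=210 g(21,19)=21 g(21,21)=1
t=22: g(22,-2)=326876 g(22,0)=534888 g(22,2)=572033 g(22,4)=471086 g(22,6)=312455 g(22,8)=169004 g(22,10)=74382 g(22,12)=26312 g(22,14)=7314 g(22,16)=1540 g(22,18)=231 g(22,20)=22 g(22,22)=1
t=23: g(23,-3)=326876 g(23,-1)=861764 g(23,1)=1106921 g(23,3)=1043119 g(23,5)=783541 g(23,7)=481459 g(23,9)=243386 g(23,11)=100694 g(23,13)=33626 g(23,15)=8854 g(23,17)=1771 g(23,19)=253 g(23,21)=23 g(23,23)=1
t=24: g(24,-2)=1188640 g(24,0)=1968685 g(24,2)=2150040 g(24,4)=1826660 g(24,6)=1265000 g(24,8)=724845 g(24,10)=344080 g(24,12)=134320 g(24,14)=42480 g(24,16)=10625 g(24,18)=2024 g(24,20)=276 g(24,22)=24 g(24,24)=1
t=25: g(25,-3)=1188640 g(25,-1)=3157325 g(25,1)=4118725 g(25,3)=3976700 g(25,5)=3091660 g(25,7)=1989845 g(25,9)=1068925 g(25,11)=478400 g(25,13)=176800 g(25,15)=53105 g(25,17)=12649 g(25,19)=2300 g(25,21)=300 g(25,23)=25 g(25,25)=1
t=26: g(26,-2)=4345965 g(26,0)=7276050 g(26,2)=8095425 g(26,4)=7068360 g(26,6)=5081505 g(26,8)=3058770 g(26,10)=1547325 g(26,12)=655200 g(26,14)=229905 g(26,16)=65754 g(26,18)=14949 g(26,20)=2600 g(26,22)=325 g(26,24)=26 g(26,26)=1
t=27: g(27,-3)=4345965 g(27,-1)=11622015 g(27,1)=15371475 g(27,3)=15163785 g(27,5)=12149865 g(27,7)=8140275 g(27,9)=4606095 g(27,11)=2202525 g(27,13)=885105 g(27,15)=295659 g(27,17)=80703 g(27,19)=17549 g(27,21)=2925 g(27,23)=351 g(27,25)=27 g(27,27)=1
t=28: g(28,-2)=15967980 g(28,0)=26993490 g(28,2)=30535260 g(28,4)=27313650 g(28,6)=20290140 g(28,8)=12746370 g(28,10)=6808620 g(28,12)=3087630 g(28,14)=1180764 g(28,16)=376362 g(28,18)=98252 g(28,20)=20474 g(28,22)=3276 g(28,24)=378 g(28,26)=28 g(28,28)=1
t=29: g(29,-3)=15967980 g(29,-1)=42961470 g(29,1)=57528750 g(29,3)=57848910 g(29,5)=47603790 g(29,7)=33036510 g(29,9)=19554990 g(29,11)=9896250 g(29,13)=4268394 g(29,15)=1557126 g(29,17)=474614 g(29,19)=118726 g(29,21)=23750 g(29,23)=3654 g(29,25)=406 g(29,27)=29 g(29,29)=1
t=30: g(30,-2)=58929450 g(30,0)=100490220 g(30,2)=115377660 g(30,4)=105452700 g(30,6)=80640300 g(30,8)=52591500 g(30,10)=29451240 g(30,12)=14164644 g(30,14)=5825520 g(30,16)=2031740 g(30,18)=593340 g(30,20)=142476 g(30,22)=27404 g(30,24)=4060 g(30,26)=435 g(30,28)=30 g(30,30)=1
Paths never hitting -4: Σ_s g(30,s) = 565722720
Paths hitting -4: 2^30 - 565722720 = 508019104
P = 508019104/1073741824 = 15875597/33554432

Answer: 15875597/33554432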